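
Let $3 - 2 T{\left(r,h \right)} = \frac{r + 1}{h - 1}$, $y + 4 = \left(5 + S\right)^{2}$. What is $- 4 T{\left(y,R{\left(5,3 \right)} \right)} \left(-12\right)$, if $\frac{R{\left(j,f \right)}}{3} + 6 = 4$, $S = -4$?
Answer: $\frac{456}{7} \approx 65.143$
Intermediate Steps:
$y = -3$ ($y = -4 + \left(5 - 4\right)^{2} = -4 + 1^{2} = -4 + 1 = -3$)
$R{\left(j,f \right)} = -6$ ($R{\left(j,f \right)} = -18 + 3 \cdot 4 = -18 + 12 = -6$)
$T{\left(r,h \right)} = \frac{3}{2} - \frac{1 + r}{2 \left(-1 + h\right)}$ ($T{\left(r,h \right)} = \frac{3}{2} - \frac{\left(r + 1\right) \frac{1}{h - 1}}{2} = \frac{3}{2} - \frac{\left(1 + r\right) \frac{1}{-1 + h}}{2} = \frac{3}{2} - \frac{\frac{1}{-1 + h} \left(1 + r\right)}{2} = \frac{3}{2} - \frac{1 + r}{2 \left(-1 + h\right)}$)
$- 4 T{\left(y,R{\left(5,3 \right)} \right)} \left(-12\right) = - 4 \frac{-4 - -3 + 3 \left(-6\right)}{2 \left(-1 - 6\right)} \left(-12\right) = - 4 \frac{-4 + 3 - 18}{2 \left(-7\right)} \left(-12\right) = - 4 \cdot \frac{1}{2} \left(- \frac{1}{7}\right) \left(-19\right) \left(-12\right) = \left(-4\right) \frac{19}{14} \left(-12\right) = \left(- \frac{38}{7}\right) \left(-12\right) = \frac{456}{7}$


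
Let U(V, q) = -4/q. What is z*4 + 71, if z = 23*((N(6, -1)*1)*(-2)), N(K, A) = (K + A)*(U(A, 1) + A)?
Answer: 4671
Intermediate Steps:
N(K, A) = (-4 + A)*(A + K) (N(K, A) = (K + A)*(-4/1 + A) = (A + K)*(-4*1 + A) = (A + K)*(-4 + A) = (-4 + A)*(A + K))
z = 1150 (z = 23*((((-1)**2 - 4*(-1) - 4*6 - 1*6)*1)*(-2)) = 23*(((1 + 4 - 24 - 6)*1)*(-2)) = 23*(-25*1*(-2)) = 23*(-25*(-2)) = 23*50 = 1150)
z*4 + 71 = 1150*4 + 71 = 4600 + 71 = 4671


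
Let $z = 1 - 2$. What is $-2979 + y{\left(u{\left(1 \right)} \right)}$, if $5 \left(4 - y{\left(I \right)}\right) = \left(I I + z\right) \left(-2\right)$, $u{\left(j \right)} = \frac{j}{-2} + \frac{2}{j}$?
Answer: $- \frac{5949}{2} \approx -2974.5$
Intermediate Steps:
$u{\left(j \right)} = \frac{2}{j} - \frac{j}{2}$ ($u{\left(j \right)} = j \left(- \frac{1}{2}\right) + \frac{2}{j} = - \frac{j}{2} + \frac{2}{j} = \frac{2}{j} - \frac{j}{2}$)
$z = -1$ ($z = 1 - 2 = -1$)
$y{\left(I \right)} = \frac{18}{5} + \frac{2 I^{2}}{5}$ ($y{\left(I \right)} = 4 - \frac{\left(I I - 1\right) \left(-2\right)}{5} = 4 - \frac{\left(I^{2} - 1\right) \left(-2\right)}{5} = 4 - \frac{\left(-1 + I^{2}\right) \left(-2\right)}{5} = 4 - \frac{2 - 2 I^{2}}{5} = 4 + \left(- \frac{2}{5} + \frac{2 I^{2}}{5}\right) = \frac{18}{5} + \frac{2 I^{2}}{5}$)
$-2979 + y{\left(u{\left(1 \right)} \right)} = -2979 + \left(\frac{18}{5} + \frac{2 \left(\frac{2}{1} - \frac{1}{2}\right)^{2}}{5}\right) = -2979 + \left(\frac{18}{5} + \frac{2 \left(2 \cdot 1 - \frac{1}{2}\right)^{2}}{5}\right) = -2979 + \left(\frac{18}{5} + \frac{2 \left(2 - \frac{1}{2}\right)^{2}}{5}\right) = -2979 + \left(\frac{18}{5} + \frac{2 \left(\frac{3}{2}\right)^{2}}{5}\right) = -2979 + \left(\frac{18}{5} + \frac{2}{5} \cdot \frac{9}{4}\right) = -2979 + \left(\frac{18}{5} + \frac{9}{10}\right) = -2979 + \frac{9}{2} = - \frac{5949}{2}$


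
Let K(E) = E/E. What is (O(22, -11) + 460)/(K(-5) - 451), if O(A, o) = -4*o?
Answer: -28/25 ≈ -1.1200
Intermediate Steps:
K(E) = 1
(O(22, -11) + 460)/(K(-5) - 451) = (-4*(-11) + 460)/(1 - 451) = (44 + 460)/(-450) = 504*(-1/450) = -28/25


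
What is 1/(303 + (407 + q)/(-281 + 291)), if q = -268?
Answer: 10/3169 ≈ 0.0031556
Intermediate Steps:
1/(303 + (407 + q)/(-281 + 291)) = 1/(303 + (407 - 268)/(-281 + 291)) = 1/(303 + 139/10) = 1/(3169/10) = 10/3169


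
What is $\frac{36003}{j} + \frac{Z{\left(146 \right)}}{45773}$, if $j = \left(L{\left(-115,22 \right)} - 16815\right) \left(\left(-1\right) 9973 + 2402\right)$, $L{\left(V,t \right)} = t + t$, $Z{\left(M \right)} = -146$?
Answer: $- \frac{16890127867}{5811946160293} \approx -0.0029061$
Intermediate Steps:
$L{\left(V,t \right)} = 2 t$
$j = 126973241$ ($j = \left(2 \cdot 22 - 16815\right) \left(\left(-1\right) 9973 + 2402\right) = \left(44 - 16815\right) \left(-9973 + 2402\right) = \left(-16771\right) \left(-7571\right) = 126973241$)
$\frac{36003}{j} + \frac{Z{\left(146 \right)}}{45773} = \frac{36003}{126973241} - \frac{146}{45773} = - \frac{16890127867}{5811946160293}$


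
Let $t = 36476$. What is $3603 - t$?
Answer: $-32873$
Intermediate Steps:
$3603 - t = 3603 - 36476 = -32873$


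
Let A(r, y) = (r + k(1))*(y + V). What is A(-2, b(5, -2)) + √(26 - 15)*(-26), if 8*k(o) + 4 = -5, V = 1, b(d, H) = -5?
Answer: 25/2 - 26*√11 ≈ -73.732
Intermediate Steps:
k(o) = -9/8 (k(o) = -½ + (⅛)*(-5) = -½ - 5/8 = -9/8)
A(r, y) = (1 + y)*(-9/8 + r) (A(r, y) = (r - 9/8)*(y + 1) = (-9/8 + r)*(1 + y) = (1 + y)*(-9/8 + r))
A(-2, b(5, -2)) + √(26 - 15)*(-26) = (-9/8 - 2 - 9/8*(-5) - 2*(-5)) + √(26 - 15)*(-26) = (-9/8 - 2 + 45/8 + 10) + √11*(-26) = 25/2 - 26*√11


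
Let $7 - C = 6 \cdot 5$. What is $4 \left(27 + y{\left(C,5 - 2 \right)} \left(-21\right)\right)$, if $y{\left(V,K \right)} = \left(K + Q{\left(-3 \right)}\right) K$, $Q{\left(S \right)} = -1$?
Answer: $-396$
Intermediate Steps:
$C = -23$ ($C = 7 - 6 \cdot 5 = 7 - 30 = -23$)
$y{\left(V,K \right)} = K \left(-1 + K\right)$ ($y{\left(V,K \right)} = \left(K - 1\right) K = \left(-1 + K\right) K = K \left(-1 + K\right)$)
$4 \left(27 + y{\left(C,5 - 2 \right)} \left(-21\right)\right) = 4 \left(27 + \left(5 - 2\right) \left(-1 + \left(5 - 2\right)\right) \left(-21\right)\right) = 4 \left(27 + 3 \left(-1 + 3\right) \left(-21\right)\right) = 4 \left(27 + 3 \cdot 2 \left(-21\right)\right) = 4 \left(27 + 6 \left(-21\right)\right) = 4 \left(27 - 126\right) = 4 \left(-99\right) = -396$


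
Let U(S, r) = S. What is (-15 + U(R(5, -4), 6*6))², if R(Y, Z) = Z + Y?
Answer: 196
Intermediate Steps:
R(Y, Z) = Y + Z
(-15 + U(R(5, -4), 6*6))² = (-15 + (5 - 4))² = (-15 + 1)² = (-14)² = 196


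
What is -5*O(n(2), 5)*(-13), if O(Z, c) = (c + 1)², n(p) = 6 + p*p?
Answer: 2340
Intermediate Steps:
n(p) = 6 + p²
O(Z, c) = (1 + c)²
-5*O(n(2), 5)*(-13) = -5*(1 + 5)²*(-13) = -5*6²*(-13) = -5*36*(-13) = -180*(-13) = 2340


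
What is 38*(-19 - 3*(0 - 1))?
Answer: -608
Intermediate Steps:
38*(-19 - 3*(0 - 1)) = 38*(-19 - 3*(-1)) = 38*(-19 + 3) = 38*(-16) = -608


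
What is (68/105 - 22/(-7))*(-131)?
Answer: -52138/105 ≈ -496.55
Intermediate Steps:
(68/105 - 22/(-7))*(-131) = (68*(1/105) - 22*(-⅐))*(-131) = (68/105 + 22/7)*(-131) = (398/105)*(-131) = -52138/105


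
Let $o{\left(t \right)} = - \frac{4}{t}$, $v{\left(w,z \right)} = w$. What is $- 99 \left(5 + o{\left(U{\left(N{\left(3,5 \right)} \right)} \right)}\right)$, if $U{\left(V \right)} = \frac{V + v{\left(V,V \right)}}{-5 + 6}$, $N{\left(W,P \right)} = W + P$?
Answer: $- \frac{1881}{4} \approx -470.25$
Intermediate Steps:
$N{\left(W,P \right)} = P + W$
$U{\left(V \right)} = 2 V$ ($U{\left(V \right)} = \frac{V + V}{-5 + 6} = \frac{2 V}{1} = 2 V 1 = 2 V$)
$- 99 \left(5 + o{\left(U{\left(N{\left(3,5 \right)} \right)} \right)}\right) = - 99 \left(5 - \frac{4}{2 \left(5 + 3\right)}\right) = - 99 \left(5 - \frac{4}{2 \cdot 8}\right) = - 99 \left(5 - \frac{4}{16}\right) = - 99 \left(5 - \frac{1}{4}\right) = \left(-99\right) \frac{19}{4} = - \frac{1881}{4}$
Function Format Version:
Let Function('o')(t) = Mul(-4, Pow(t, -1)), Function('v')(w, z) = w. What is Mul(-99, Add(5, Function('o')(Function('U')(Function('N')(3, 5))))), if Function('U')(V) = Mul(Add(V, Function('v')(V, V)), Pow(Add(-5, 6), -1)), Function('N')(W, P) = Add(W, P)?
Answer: Rational(-1881, 4) ≈ -470.25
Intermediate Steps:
Function('N')(W, P) = Add(P, W)
Function('U')(V) = Mul(2, V) (Function('U')(V) = Mul(Add(V, V), Pow(Add(-5, 6), -1)) = Mul(Mul(2, V), Pow(1, -1)) = Mul(Mul(2, V), 1) = Mul(2, V))
Mul(-99, Add(5, Function('o')(Function('U')(Function('N')(3, 5))))) = Mul(-99, Add(5, Mul(-4, Pow(Mul(2, Add(5, 3)), -1)))) = Mul(-99, Add(5, Mul(-4, Pow(Mul(2, 8), -1)))) = Mul(-99, Add(5, Mul(-4, Pow(16, -1)))) = Mul(-99, Add(5, Mul(-4, Rational(1, 16)))) = Mul(-99, Add(5, Rational(-1, 4))) = Mul(-99, Rational(19, 4)) = Rational(-1881, 4)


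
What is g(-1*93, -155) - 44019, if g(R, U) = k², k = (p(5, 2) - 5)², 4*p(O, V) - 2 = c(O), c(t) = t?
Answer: -11240303/256 ≈ -43907.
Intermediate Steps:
p(O, V) = ½ + O/4
k = 169/16 (k = ((½ + (¼)*5) - 5)² = ((½ + 5/4) - 5)² = (7/4 - 5)² = (-13/4)² = 169/16 ≈ 10.563)
g(R, U) = 28561/256 (g(R, U) = (169/16)² = 28561/256)
g(-1*93, -155) - 44019 = 28561/256 - 44019 = -11240303/256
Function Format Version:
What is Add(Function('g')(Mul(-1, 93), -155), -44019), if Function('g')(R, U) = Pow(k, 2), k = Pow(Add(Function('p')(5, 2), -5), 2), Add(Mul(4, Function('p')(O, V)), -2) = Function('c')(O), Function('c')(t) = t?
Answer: Rational(-11240303, 256) ≈ -43907.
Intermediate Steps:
Function('p')(O, V) = Add(Rational(1, 2), Mul(Rational(1, 4), O))
k = Rational(169, 16) (k = Pow(Add(Add(Rational(1, 2), Mul(Rational(1, 4), 5)), -5), 2) = Pow(Add(Add(Rational(1, 2), Rational(5, 4)), -5), 2) = Pow(Add(Rational(7, 4), -5), 2) = Pow(Rational(-13, 4), 2) = Rational(169, 16) ≈ 10.563)
Function('g')(R, U) = Rational(28561, 256) (Function('g')(R, U) = Pow(Rational(169, 16), 2) = Rational(28561, 256))
Add(Function('g')(Mul(-1, 93), -155), -44019) = Add(Rational(28561, 256), -44019) = Rational(-11240303, 256)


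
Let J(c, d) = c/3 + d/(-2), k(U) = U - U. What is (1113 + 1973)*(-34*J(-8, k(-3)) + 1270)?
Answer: 12597052/3 ≈ 4.1990e+6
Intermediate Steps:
k(U) = 0
J(c, d) = -d/2 + c/3 (J(c, d) = c*(⅓) + d*(-½) = c/3 - d/2 = -d/2 + c/3)
(1113 + 1973)*(-34*J(-8, k(-3)) + 1270) = (1113 + 1973)*(-34*(-½*0 + (⅓)*(-8)) + 1270) = 3086*(-34*(0 - 8/3) + 1270) = 3086*(-34*(-8/3) + 1270) = 3086*(272/3 + 1270) = 3086*(4082/3) = 12597052/3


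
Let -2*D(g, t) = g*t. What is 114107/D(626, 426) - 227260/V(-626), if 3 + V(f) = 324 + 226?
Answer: -30364810409/72935886 ≈ -416.32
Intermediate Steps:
V(f) = 547 (V(f) = -3 + (324 + 226) = -3 + 550 = 547)
D(g, t) = -g*t/2
114107/D(626, 426) - 227260/V(-626) = 114107/((-1/2*626*426)) - 227260/547 = 114107/(-133338) - 227260*1/547 = 114107*(-1/133338) - 227260/547 = -114107/133338 - 227260/547 = -30364810409/72935886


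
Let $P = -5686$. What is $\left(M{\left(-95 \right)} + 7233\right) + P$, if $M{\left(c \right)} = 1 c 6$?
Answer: $977$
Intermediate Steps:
$M{\left(c \right)} = 6 c$ ($M{\left(c \right)} = c 6 = 6 c$)
$\left(M{\left(-95 \right)} + 7233\right) + P = \left(6 \left(-95\right) + 7233\right) - 5686 = \left(-570 + 7233\right) - 5686 = 6663 - 5686 = 977$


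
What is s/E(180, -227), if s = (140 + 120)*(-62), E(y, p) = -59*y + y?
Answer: 403/261 ≈ 1.5441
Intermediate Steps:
E(y, p) = -58*y
s = -16120 (s = 260*(-62) = -16120)
s/E(180, -227) = -16120/((-58*180)) = -16120/(-10440) = -16120*(-1/10440) = 403/261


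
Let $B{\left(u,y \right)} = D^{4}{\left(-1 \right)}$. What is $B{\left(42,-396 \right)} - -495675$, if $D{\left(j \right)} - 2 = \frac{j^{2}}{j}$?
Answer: $495676$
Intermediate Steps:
$D{\left(j \right)} = 2 + j$ ($D{\left(j \right)} = 2 + \frac{j^{2}}{j} = 2 + j$)
$B{\left(u,y \right)} = 1$ ($B{\left(u,y \right)} = \left(2 - 1\right)^{4} = 1^{4} = 1$)
$B{\left(42,-396 \right)} - -495675 = 1 - -495675 = 1 + 495675 = 495676$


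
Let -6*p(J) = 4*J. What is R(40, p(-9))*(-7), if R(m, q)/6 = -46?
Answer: 1932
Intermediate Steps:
p(J) = -2*J/3
R(m, q) = -276 (R(m, q) = 6*(-46) = -276)
R(40, p(-9))*(-7) = -276*(-7) = 1932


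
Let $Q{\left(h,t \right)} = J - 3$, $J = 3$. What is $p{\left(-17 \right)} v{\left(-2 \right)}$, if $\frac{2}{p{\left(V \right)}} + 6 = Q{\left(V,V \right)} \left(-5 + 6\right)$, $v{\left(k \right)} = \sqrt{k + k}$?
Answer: $- \frac{2 i}{3} \approx - 0.66667 i$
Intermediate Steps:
$v{\left(k \right)} = \sqrt{2} \sqrt{k}$ ($v{\left(k \right)} = \sqrt{2 k} = \sqrt{2} \sqrt{k}$)
$Q{\left(h,t \right)} = 0$ ($Q{\left(h,t \right)} = 3 - 3 = 0$)
$p{\left(V \right)} = - \frac{1}{3}$ ($p{\left(V \right)} = \frac{2}{-6 + 0 \left(-5 + 6\right)} = \frac{2}{-6 + 0 \cdot 1} = \frac{2}{-6 + 0} = \frac{2}{-6} = 2 \left(- \frac{1}{6}\right) = - \frac{1}{3}$)
$p{\left(-17 \right)} v{\left(-2 \right)} = - \frac{\sqrt{2} \sqrt{-2}}{3} = - \frac{\sqrt{2} i \sqrt{2}}{3} = - \frac{2 i}{3}$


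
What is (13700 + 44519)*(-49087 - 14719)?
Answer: -3714721514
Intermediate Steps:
(13700 + 44519)*(-49087 - 14719) = 58219*(-63806) = -3714721514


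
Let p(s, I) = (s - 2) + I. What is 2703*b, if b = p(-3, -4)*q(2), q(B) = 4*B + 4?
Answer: -291924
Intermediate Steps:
p(s, I) = -2 + I + s (p(s, I) = (-2 + s) + I = -2 + I + s)
q(B) = 4 + 4*B
b = -108 (b = (-2 - 4 - 3)*(4 + 4*2) = -9*(4 + 8) = -9*12 = -108)
2703*b = 2703*(-108) = -291924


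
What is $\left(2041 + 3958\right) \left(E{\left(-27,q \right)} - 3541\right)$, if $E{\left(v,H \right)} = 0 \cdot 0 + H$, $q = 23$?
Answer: $-21104482$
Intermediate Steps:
$E{\left(v,H \right)} = H$ ($E{\left(v,H \right)} = 0 + H = H$)
$\left(2041 + 3958\right) \left(E{\left(-27,q \right)} - 3541\right) = \left(2041 + 3958\right) \left(23 - 3541\right) = 5999 \left(-3518\right) = -21104482$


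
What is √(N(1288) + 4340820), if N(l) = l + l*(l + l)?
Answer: 2*√1914999 ≈ 2767.7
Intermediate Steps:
N(l) = l + 2*l² (N(l) = l + l*(2*l) = l + 2*l²)
√(N(1288) + 4340820) = √(1288*(1 + 2*1288) + 4340820) = √(1288*(1 + 2576) + 4340820) = √(1288*2577 + 4340820) = √(3319176 + 4340820) = √7659996 = 2*√1914999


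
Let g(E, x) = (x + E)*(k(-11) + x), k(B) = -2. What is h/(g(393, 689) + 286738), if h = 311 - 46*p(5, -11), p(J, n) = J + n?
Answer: 587/1030072 ≈ 0.00056986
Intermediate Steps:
g(E, x) = (-2 + x)*(E + x) (g(E, x) = (x + E)*(-2 + x) = (E + x)*(-2 + x) = (-2 + x)*(E + x))
h = 587 (h = 311 - 46*(5 - 11) = 311 - 46*(-6) = 311 + 276 = 587)
h/(g(393, 689) + 286738) = 587/((689² - 2*393 - 2*689 + 393*689) + 286738) = 587/((474721 - 786 - 1378 + 270777) + 286738) = 587/(743334 + 286738) = 587/1030072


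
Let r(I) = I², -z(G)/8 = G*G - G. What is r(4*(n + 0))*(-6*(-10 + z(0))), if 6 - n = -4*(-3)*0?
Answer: 34560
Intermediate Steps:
n = 6 (n = 6 - (-4*(-3))*0 = 6 - 12*0 = 6 - 1*0 = 6 + 0 = 6)
z(G) = -8*G² + 8*G (z(G) = -8*(G*G - G) = -8*(G² - G) = -8*G² + 8*G)
r(4*(n + 0))*(-6*(-10 + z(0))) = (4*(6 + 0))²*(-6*(-10 + 8*0*(1 - 1*0))) = (4*6)²*(-6*(-10 + 8*0*(1 + 0))) = 24²*(-6*(-10 + 8*0*1)) = 576*(-6*(-10 + 0)) = 576*(-6*(-10)) = 576*60 = 34560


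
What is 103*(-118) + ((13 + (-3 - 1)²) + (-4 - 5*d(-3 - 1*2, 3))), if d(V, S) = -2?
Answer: -12119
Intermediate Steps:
103*(-118) + ((13 + (-3 - 1)²) + (-4 - 5*d(-3 - 1*2, 3))) = 103*(-118) + ((13 + (-3 - 1)²) + (-4 - 5*(-2))) = -12154 + ((13 + (-4)²) + (-4 + 10)) = -12154 + ((13 + 16) + 6) = -12154 + (29 + 6) = -12154 + 35 = -12119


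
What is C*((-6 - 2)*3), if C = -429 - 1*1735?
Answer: 51936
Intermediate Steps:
C = -2164 (C = -429 - 1735 = -2164)
C*((-6 - 2)*3) = -2164*(-6 - 2)*3 = -(-17312)*3 = -2164*(-24) = 51936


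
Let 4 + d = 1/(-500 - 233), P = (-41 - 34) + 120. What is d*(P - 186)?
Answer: 413553/733 ≈ 564.19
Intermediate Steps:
P = 45 (P = -75 + 120 = 45)
d = -2933/733 (d = -4 + 1/(-500 - 233) = -4 + 1/(-733) = -4 - 1/733 = -2933/733 ≈ -4.0014)
d*(P - 186) = -2933*(45 - 186)/733 = -2933/733*(-141) = 413553/733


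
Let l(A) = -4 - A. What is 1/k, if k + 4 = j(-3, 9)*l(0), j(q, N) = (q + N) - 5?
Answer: -1/8 ≈ -0.12500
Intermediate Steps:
j(q, N) = -5 + N + q (j(q, N) = (N + q) - 5 = -5 + N + q)
k = -8 (k = -4 + (-5 + 9 - 3)*(-4 - 1*0) = -4 + 1*(-4 + 0) = -4 + 1*(-4) = -4 - 4 = -8)
1/k = 1/(-8) = -1/8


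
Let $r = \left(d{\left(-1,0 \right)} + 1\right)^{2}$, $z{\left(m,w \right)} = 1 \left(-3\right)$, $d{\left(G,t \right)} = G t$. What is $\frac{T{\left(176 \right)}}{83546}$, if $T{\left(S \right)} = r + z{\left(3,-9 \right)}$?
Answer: $- \frac{1}{41773} \approx -2.3939 \cdot 10^{-5}$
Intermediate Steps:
$z{\left(m,w \right)} = -3$
$r = 1$ ($r = \left(\left(-1\right) 0 + 1\right)^{2} = \left(0 + 1\right)^{2} = 1^{2} = 1$)
$T{\left(S \right)} = -2$ ($T{\left(S \right)} = 1 - 3 = -2$)
$\frac{T{\left(176 \right)}}{83546} = - \frac{2}{83546} = \left(-2\right) \frac{1}{83546} = - \frac{1}{41773}$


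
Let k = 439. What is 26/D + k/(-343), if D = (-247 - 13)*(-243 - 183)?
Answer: -1869797/1461180 ≈ -1.2796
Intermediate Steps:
D = 110760 (D = -260*(-426) = 110760)
26/D + k/(-343) = 26/110760 + 439/(-343) = 26*(1/110760) + 439*(-1/343) = 1/4260 - 439/343 = -1869797/1461180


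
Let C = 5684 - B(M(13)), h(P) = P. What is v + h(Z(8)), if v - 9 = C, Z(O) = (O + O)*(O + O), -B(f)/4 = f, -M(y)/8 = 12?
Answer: 5565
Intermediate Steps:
M(y) = -96 (M(y) = -8*12 = -96)
B(f) = -4*f
Z(O) = 4*O² (Z(O) = (2*O)*(2*O) = 4*O²)
C = 5300 (C = 5684 - (-4)*(-96) = 5684 - 1*384 = 5684 - 384 = 5300)
v = 5309 (v = 9 + 5300 = 5309)
v + h(Z(8)) = 5309 + 4*8² = 5309 + 4*64 = 5309 + 256 = 5565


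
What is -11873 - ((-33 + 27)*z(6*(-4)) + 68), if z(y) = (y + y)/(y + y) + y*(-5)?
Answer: -11215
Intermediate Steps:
z(y) = 1 - 5*y (z(y) = (2*y)/((2*y)) - 5*y = (2*y)*(1/(2*y)) - 5*y = 1 - 5*y)
-11873 - ((-33 + 27)*z(6*(-4)) + 68) = -11873 - ((-33 + 27)*(1 - 30*(-4)) + 68) = -11873 - (-6*(1 - 5*(-24)) + 68) = -11873 - (-6*(1 + 120) + 68) = -11873 - (-6*121 + 68) = -11873 - (-726 + 68) = -11873 - 1*(-658) = -11873 + 658 = -11215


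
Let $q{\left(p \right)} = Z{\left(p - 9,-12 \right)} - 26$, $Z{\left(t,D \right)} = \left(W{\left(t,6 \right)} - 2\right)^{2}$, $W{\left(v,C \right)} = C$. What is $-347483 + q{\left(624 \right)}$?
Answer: $-347493$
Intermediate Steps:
$Z{\left(t,D \right)} = 16$ ($Z{\left(t,D \right)} = \left(6 - 2\right)^{2} = 4^{2} = 16$)
$q{\left(p \right)} = -10$ ($q{\left(p \right)} = 16 - 26 = -10$)
$-347483 + q{\left(624 \right)} = -347483 - 10 = -347493$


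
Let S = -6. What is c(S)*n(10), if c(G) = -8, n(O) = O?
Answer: -80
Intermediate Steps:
c(S)*n(10) = -8*10 = -80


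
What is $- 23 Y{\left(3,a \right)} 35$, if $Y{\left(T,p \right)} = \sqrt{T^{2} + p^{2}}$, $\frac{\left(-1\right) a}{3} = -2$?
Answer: $- 2415 \sqrt{5} \approx -5400.1$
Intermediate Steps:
$a = 6$ ($a = \left(-3\right) \left(-2\right) = 6$)
$- 23 Y{\left(3,a \right)} 35 = - 23 \sqrt{3^{2} + 6^{2}} \cdot 35 = - 23 \sqrt{9 + 36} \cdot 35 = - 23 \sqrt{45} \cdot 35 = - 23 \cdot 3 \sqrt{5} \cdot 35 = - 69 \sqrt{5} \cdot 35 = - 2415 \sqrt{5}$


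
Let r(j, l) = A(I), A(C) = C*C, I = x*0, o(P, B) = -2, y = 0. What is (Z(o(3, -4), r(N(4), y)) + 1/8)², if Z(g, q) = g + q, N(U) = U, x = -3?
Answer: 225/64 ≈ 3.5156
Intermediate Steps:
I = 0 (I = -3*0 = 0)
A(C) = C²
r(j, l) = 0 (r(j, l) = 0² = 0)
(Z(o(3, -4), r(N(4), y)) + 1/8)² = ((-2 + 0) + 1/8)² = (-2 + ⅛)² = (-15/8)² = 225/64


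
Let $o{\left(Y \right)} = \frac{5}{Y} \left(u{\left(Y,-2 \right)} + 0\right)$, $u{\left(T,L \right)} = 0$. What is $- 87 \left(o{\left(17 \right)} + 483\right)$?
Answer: $-42021$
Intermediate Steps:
$o{\left(Y \right)} = 0$ ($o{\left(Y \right)} = \frac{5}{Y} \left(0 + 0\right) = \frac{5}{Y} 0 = 0$)
$- 87 \left(o{\left(17 \right)} + 483\right) = - 87 \left(0 + 483\right) = \left(-87\right) 483 = -42021$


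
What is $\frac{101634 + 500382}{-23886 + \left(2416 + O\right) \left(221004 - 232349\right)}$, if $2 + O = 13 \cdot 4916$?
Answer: $- \frac{18813}{23513968} \approx -0.00080008$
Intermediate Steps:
$O = 63906$ ($O = -2 + 13 \cdot 4916 = -2 + 63908 = 63906$)
$\frac{101634 + 500382}{-23886 + \left(2416 + O\right) \left(221004 - 232349\right)} = \frac{101634 + 500382}{-23886 + \left(2416 + 63906\right) \left(221004 - 232349\right)} = \frac{602016}{-23886 + 66322 \left(-11345\right)} = \frac{602016}{-23886 - 752423090} = \frac{602016}{-752446976} = 602016 \left(- \frac{1}{752446976}\right) = - \frac{18813}{23513968}$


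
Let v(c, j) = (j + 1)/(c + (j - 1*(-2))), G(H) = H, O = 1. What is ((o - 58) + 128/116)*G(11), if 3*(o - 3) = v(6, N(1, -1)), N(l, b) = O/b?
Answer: -17193/29 ≈ -592.86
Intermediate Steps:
N(l, b) = 1/b
v(c, j) = (1 + j)/(2 + c + j) (v(c, j) = (1 + j)/(c + (j + 2)) = (1 + j)/(c + (2 + j)) = (1 + j)/(2 + c + j))
o = 3 (o = 3 + ((1 + 1/(-1))/(2 + 6 + 1/(-1)))/3 = 3 + ((1 - 1)/(2 + 6 - 1))/3 = 3 + (0/7)/3 = 3 + ((⅐)*0)/3 = 3 + (⅓)*0 = 3 + 0 = 3)
((o - 58) + 128/116)*G(11) = ((3 - 58) + 128/116)*11 = (-55 + 128*(1/116))*11 = (-55 + 32/29)*11 = -1563/29*11 = -17193/29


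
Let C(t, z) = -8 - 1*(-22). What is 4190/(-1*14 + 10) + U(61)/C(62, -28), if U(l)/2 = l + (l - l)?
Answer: -14543/14 ≈ -1038.8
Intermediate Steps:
C(t, z) = 14 (C(t, z) = -8 + 22 = 14)
U(l) = 2*l (U(l) = 2*(l + (l - l)) = 2*(l + 0) = 2*l)
4190/(-1*14 + 10) + U(61)/C(62, -28) = 4190/(-1*14 + 10) + (2*61)/14 = 4190/(-14 + 10) + 122*(1/14) = 4190/(-4) + 61/7 = 4190*(-¼) + 61/7 = -2095/2 + 61/7 = -14543/14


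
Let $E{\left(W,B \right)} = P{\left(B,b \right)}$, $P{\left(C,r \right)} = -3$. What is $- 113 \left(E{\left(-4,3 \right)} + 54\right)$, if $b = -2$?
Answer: $-5763$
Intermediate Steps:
$E{\left(W,B \right)} = -3$
$- 113 \left(E{\left(-4,3 \right)} + 54\right) = - 113 \left(-3 + 54\right) = \left(-113\right) 51 = -5763$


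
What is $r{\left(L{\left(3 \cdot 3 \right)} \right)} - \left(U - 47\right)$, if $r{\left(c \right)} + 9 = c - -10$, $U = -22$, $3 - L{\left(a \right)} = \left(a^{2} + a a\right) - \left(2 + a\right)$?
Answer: $-78$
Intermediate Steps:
$L{\left(a \right)} = 5 + a - 2 a^{2}$ ($L{\left(a \right)} = 3 - \left(\left(a^{2} + a a\right) - \left(2 + a\right)\right) = 3 - \left(\left(a^{2} + a^{2}\right) - \left(2 + a\right)\right) = 3 - \left(2 a^{2} - \left(2 + a\right)\right) = 3 - \left(-2 - a + 2 a^{2}\right) = 3 + \left(2 + a - 2 a^{2}\right) = 5 + a - 2 a^{2}$)
$r{\left(c \right)} = 1 + c$ ($r{\left(c \right)} = -9 + \left(c - -10\right) = -9 + \left(c + 10\right) = -9 + \left(10 + c\right) = 1 + c$)
$r{\left(L{\left(3 \cdot 3 \right)} \right)} - \left(U - 47\right) = \left(1 + \left(5 + 3 \cdot 3 - 2 \left(3 \cdot 3\right)^{2}\right)\right) - \left(-22 - 47\right) = \left(1 + \left(5 + 9 - 2 \cdot 9^{2}\right)\right) - -69 = \left(1 + \left(5 + 9 - 162\right)\right) + 69 = \left(1 - 148\right) + 69 = -147 + 69 = -78$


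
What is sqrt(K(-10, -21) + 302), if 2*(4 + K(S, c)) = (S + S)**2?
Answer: sqrt(498) ≈ 22.316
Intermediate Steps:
K(S, c) = -4 + 2*S**2 (K(S, c) = -4 + (S + S)**2/2 = -4 + (2*S)**2/2 = -4 + (4*S**2)/2 = -4 + 2*S**2)
sqrt(K(-10, -21) + 302) = sqrt((-4 + 2*(-10)**2) + 302) = sqrt((-4 + 2*100) + 302) = sqrt((-4 + 200) + 302) = sqrt(196 + 302) = sqrt(498)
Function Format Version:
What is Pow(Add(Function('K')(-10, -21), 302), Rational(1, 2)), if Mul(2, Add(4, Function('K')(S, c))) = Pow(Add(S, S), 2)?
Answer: Pow(498, Rational(1, 2)) ≈ 22.316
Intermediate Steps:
Function('K')(S, c) = Add(-4, Mul(2, Pow(S, 2))) (Function('K')(S, c) = Add(-4, Mul(Rational(1, 2), Pow(Add(S, S), 2))) = Add(-4, Mul(Rational(1, 2), Pow(Mul(2, S), 2))) = Add(-4, Mul(Rational(1, 2), Mul(4, Pow(S, 2)))) = Add(-4, Mul(2, Pow(S, 2))))
Pow(Add(Function('K')(-10, -21), 302), Rational(1, 2)) = Pow(Add(Add(-4, Mul(2, Pow(-10, 2))), 302), Rational(1, 2)) = Pow(Add(Add(-4, Mul(2, 100)), 302), Rational(1, 2)) = Pow(Add(Add(-4, 200), 302), Rational(1, 2)) = Pow(Add(196, 302), Rational(1, 2)) = Pow(498, Rational(1, 2))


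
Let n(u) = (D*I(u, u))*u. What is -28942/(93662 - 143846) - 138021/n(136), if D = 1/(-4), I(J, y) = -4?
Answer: -50900807/50184 ≈ -1014.3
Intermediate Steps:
D = -¼ ≈ -0.25000
n(u) = u (n(u) = (-¼*(-4))*u = 1*u = u)
-28942/(93662 - 143846) - 138021/n(136) = -28942/(93662 - 143846) - 138021/136 = -28942/(-50184) - 138021*1/136 = -28942*(-1/50184) - 138021/136 = 14471/25092 - 138021/136 = -50900807/50184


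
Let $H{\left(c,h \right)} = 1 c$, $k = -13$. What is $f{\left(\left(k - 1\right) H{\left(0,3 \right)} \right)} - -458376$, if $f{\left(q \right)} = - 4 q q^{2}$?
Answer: $458376$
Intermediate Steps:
$H{\left(c,h \right)} = c$
$f{\left(q \right)} = - 4 q^{3}$
$f{\left(\left(k - 1\right) H{\left(0,3 \right)} \right)} - -458376 = - 4 \left(\left(-13 - 1\right) 0\right)^{3} - -458376 = - 4 \left(\left(-14\right) 0\right)^{3} + 458376 = - 4 \cdot 0^{3} + 458376 = \left(-4\right) 0 + 458376 = 0 + 458376 = 458376$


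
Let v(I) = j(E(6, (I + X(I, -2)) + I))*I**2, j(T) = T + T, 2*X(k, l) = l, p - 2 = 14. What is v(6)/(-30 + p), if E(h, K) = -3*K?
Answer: 1188/7 ≈ 169.71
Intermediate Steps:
p = 16 (p = 2 + 14 = 16)
X(k, l) = l/2
j(T) = 2*T
v(I) = I**2*(6 - 12*I) (v(I) = (2*(-3*((I + (1/2)*(-2)) + I)))*I**2 = (2*(-3*((I - 1) + I)))*I**2 = (2*(-3*((-1 + I) + I)))*I**2 = (2*(-3*(-1 + 2*I)))*I**2 = (2*(3 - 6*I))*I**2 = (6 - 12*I)*I**2 = I**2*(6 - 12*I))
v(6)/(-30 + p) = (6**2*(6 - 12*6))/(-30 + 16) = (36*(6 - 72))/(-14) = (36*(-66))*(-1/14) = -2376*(-1/14) = 1188/7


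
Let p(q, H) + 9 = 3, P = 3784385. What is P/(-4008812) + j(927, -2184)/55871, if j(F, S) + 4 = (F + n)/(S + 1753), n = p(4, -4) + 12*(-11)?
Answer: -91139582482941/96533800493612 ≈ -0.94412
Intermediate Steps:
p(q, H) = -6 (p(q, H) = -9 + 3 = -6)
n = -138 (n = -6 + 12*(-11) = -6 - 132 = -138)
j(F, S) = -4 + (-138 + F)/(1753 + S) (j(F, S) = -4 + (F - 138)/(S + 1753) = -4 + (-138 + F)/(1753 + S))
P/(-4008812) + j(927, -2184)/55871 = 3784385/(-4008812) + ((-7150 + 927 - 4*(-2184))/(1753 - 2184))/55871 = 3784385*(-1/4008812) + ((-7150 + 927 + 8736)/(-431))*(1/55871) = -3784385/4008812 - 1/431*2513*(1/55871) = -3784385/4008812 - 2513/431*1/55871 = -3784385/4008812 - 2513/24080401 = -91139582482941/96533800493612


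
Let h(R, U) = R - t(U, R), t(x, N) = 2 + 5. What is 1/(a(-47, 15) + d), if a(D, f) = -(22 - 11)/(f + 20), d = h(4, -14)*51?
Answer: -35/5366 ≈ -0.0065226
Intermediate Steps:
t(x, N) = 7
h(R, U) = -7 + R (h(R, U) = R - 1*7 = R - 7 = -7 + R)
d = -153 (d = (-7 + 4)*51 = -3*51 = -153)
a(D, f) = -11/(20 + f)
1/(a(-47, 15) + d) = 1/(-11/(20 + 15) - 153) = 1/(-11/35 - 153) = 1/(-5366/35) = -35/5366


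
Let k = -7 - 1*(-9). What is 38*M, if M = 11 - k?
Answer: 342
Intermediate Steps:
k = 2 (k = -7 + 9 = 2)
M = 9 (M = 11 - 1*2 = 11 - 2 = 9)
38*M = 38*9 = 342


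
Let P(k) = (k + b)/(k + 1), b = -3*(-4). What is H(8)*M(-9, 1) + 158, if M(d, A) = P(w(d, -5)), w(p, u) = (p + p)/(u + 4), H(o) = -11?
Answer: 2672/19 ≈ 140.63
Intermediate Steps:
b = 12
w(p, u) = 2*p/(4 + u) (w(p, u) = (2*p)/(4 + u) = 2*p/(4 + u))
P(k) = (12 + k)/(1 + k) (P(k) = (k + 12)/(k + 1) = (12 + k)/(1 + k))
M(d, A) = (12 - 2*d)/(1 - 2*d) (M(d, A) = (12 + 2*d/(4 - 5))/(1 + 2*d/(4 - 5)) = (12 + 2*d/(-1))/(1 + 2*d/(-1)) = (12 + 2*d*(-1))/(1 + 2*d*(-1)) = (12 - 2*d)/(1 - 2*d))
H(8)*M(-9, 1) + 158 = -22*(6 - 1*(-9))/(1 - 2*(-9)) + 158 = -22*(6 + 9)/(1 + 18) + 158 = -22*15/19 + 158 = -11*30/19 + 158 = -330/19 + 158 = 2672/19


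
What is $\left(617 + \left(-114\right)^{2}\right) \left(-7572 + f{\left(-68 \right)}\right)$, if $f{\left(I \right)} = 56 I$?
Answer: $-154915940$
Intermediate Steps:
$\left(617 + \left(-114\right)^{2}\right) \left(-7572 + f{\left(-68 \right)}\right) = \left(617 + \left(-114\right)^{2}\right) \left(-7572 + 56 \left(-68\right)\right) = \left(617 + 12996\right) \left(-7572 - 3808\right) = 13613 \left(-11380\right) = -154915940$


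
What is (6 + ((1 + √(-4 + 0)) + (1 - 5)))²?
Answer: 5 + 12*I ≈ 5.0 + 12.0*I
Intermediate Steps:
(6 + ((1 + √(-4 + 0)) + (1 - 5)))² = (6 + ((1 + √(-4)) - 4))² = (6 + ((1 + 2*I) - 4))² = (6 + (-3 + 2*I))² = (3 + 2*I)²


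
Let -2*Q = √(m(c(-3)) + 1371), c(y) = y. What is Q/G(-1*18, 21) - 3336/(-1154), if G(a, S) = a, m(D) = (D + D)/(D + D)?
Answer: 1668/577 + 7*√7/18 ≈ 3.9197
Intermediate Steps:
m(D) = 1 (m(D) = (2*D)/((2*D)) = (2*D)*(1/(2*D)) = 1)
Q = -7*√7 (Q = -√(1 + 1371)/2 = -7*√7 ≈ -18.520)
Q/G(-1*18, 21) - 3336/(-1154) = (-7*√7)/((-1*18)) - 3336/(-1154) = -7*√7/(-18) - 3336*(-1/1154) = -7*√7*(-1/18) + 1668/577 = 7*√7/18 + 1668/577 = 1668/577 + 7*√7/18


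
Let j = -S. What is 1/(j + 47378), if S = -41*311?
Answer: 1/60129 ≈ 1.6631e-5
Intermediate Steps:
S = -12751
j = 12751 (j = -1*(-12751) = 12751)
1/(j + 47378) = 1/(12751 + 47378) = 1/60129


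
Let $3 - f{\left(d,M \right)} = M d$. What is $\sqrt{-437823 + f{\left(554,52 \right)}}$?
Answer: $2 i \sqrt{116657} \approx 683.1 i$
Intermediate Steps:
$f{\left(d,M \right)} = 3 - M d$
$\sqrt{-437823 + f{\left(554,52 \right)}} = \sqrt{-437823 + \left(3 - 52 \cdot 554\right)} = \sqrt{-437823 + \left(3 - 28808\right)} = \sqrt{-437823 - 28805} = \sqrt{-466628} = 2 i \sqrt{116657}$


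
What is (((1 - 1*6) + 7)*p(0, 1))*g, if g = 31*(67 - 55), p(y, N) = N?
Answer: 744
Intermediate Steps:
g = 372 (g = 31*12 = 372)
(((1 - 1*6) + 7)*p(0, 1))*g = (((1 - 1*6) + 7)*1)*372 = (((1 - 6) + 7)*1)*372 = ((-5 + 7)*1)*372 = (2*1)*372 = 2*372 = 744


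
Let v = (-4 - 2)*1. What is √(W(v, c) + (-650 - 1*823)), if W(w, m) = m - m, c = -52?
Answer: I*√1473 ≈ 38.38*I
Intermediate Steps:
v = -6 (v = -6*1 = -6)
W(w, m) = 0
√(W(v, c) + (-650 - 1*823)) = √(0 + (-650 - 1*823)) = √(0 + (-650 - 823)) = √(0 - 1473) = √(-1473) = I*√1473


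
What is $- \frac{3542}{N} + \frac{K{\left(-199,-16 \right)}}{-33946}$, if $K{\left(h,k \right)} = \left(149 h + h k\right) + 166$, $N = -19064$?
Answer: $\frac{14128159}{14707876} \approx 0.96058$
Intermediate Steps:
$K{\left(h,k \right)} = 166 + 149 h + h k$
$- \frac{3542}{N} + \frac{K{\left(-199,-16 \right)}}{-33946} = - \frac{3542}{-19064} + \frac{166 + 149 \left(-199\right) - -3184}{-33946} = \left(-3542\right) \left(- \frac{1}{19064}\right) + \left(166 - 29651 + 3184\right) \left(- \frac{1}{33946}\right) = \frac{1771}{9532} - - \frac{2391}{3086} = \frac{1771}{9532} + \frac{2391}{3086} = \frac{14128159}{14707876}$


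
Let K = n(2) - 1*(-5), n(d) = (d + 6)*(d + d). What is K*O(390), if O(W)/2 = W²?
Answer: 11255400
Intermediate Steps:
O(W) = 2*W²
n(d) = 2*d*(6 + d) (n(d) = (6 + d)*(2*d) = 2*d*(6 + d))
K = 37 (K = 2*2*(6 + 2) - 1*(-5) = 2*2*8 + 5 = 32 + 5 = 37)
K*O(390) = 37*(2*390²) = 37*(2*152100) = 37*304200 = 11255400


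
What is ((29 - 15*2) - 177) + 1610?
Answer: 1432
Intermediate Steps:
((29 - 15*2) - 177) + 1610 = ((29 - 30) - 177) + 1610 = (-1 - 177) + 1610 = -178 + 1610 = 1432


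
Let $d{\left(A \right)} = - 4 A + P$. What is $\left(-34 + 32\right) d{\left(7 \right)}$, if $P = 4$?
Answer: $48$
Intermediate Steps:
$d{\left(A \right)} = 4 - 4 A$ ($d{\left(A \right)} = - 4 A + 4 = 4 - 4 A$)
$\left(-34 + 32\right) d{\left(7 \right)} = \left(-34 + 32\right) \left(4 - 28\right) = - 2 \left(4 - 28\right) = \left(-2\right) \left(-24\right) = 48$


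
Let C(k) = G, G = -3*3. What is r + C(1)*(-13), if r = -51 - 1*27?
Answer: 39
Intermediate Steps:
G = -9
C(k) = -9
r = -78 (r = -51 - 27 = -78)
r + C(1)*(-13) = -78 - 9*(-13) = -78 + 117 = 39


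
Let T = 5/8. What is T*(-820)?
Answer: -1025/2 ≈ -512.50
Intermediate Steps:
T = 5/8 (T = 5*(1/8) = 5/8 ≈ 0.62500)
T*(-820) = (5/8)*(-820) = -1025/2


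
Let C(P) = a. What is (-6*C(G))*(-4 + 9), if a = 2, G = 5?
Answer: -60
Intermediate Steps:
C(P) = 2
(-6*C(G))*(-4 + 9) = (-6*2)*(-4 + 9) = -12*5 = -60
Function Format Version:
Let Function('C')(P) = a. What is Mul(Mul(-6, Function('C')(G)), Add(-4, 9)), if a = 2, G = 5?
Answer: -60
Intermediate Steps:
Function('C')(P) = 2
Mul(Mul(-6, Function('C')(G)), Add(-4, 9)) = Mul(Mul(-6, 2), Add(-4, 9)) = Mul(-12, 5) = -60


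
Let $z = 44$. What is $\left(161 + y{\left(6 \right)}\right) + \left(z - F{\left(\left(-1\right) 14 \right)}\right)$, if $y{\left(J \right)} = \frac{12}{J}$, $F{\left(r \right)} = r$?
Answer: $221$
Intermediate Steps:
$\left(161 + y{\left(6 \right)}\right) + \left(z - F{\left(\left(-1\right) 14 \right)}\right) = \left(161 + \frac{12}{6}\right) + \left(44 - \left(-1\right) 14\right) = \left(161 + 12 \cdot \frac{1}{6}\right) + \left(44 - -14\right) = \left(161 + 2\right) + \left(44 + 14\right) = 163 + 58 = 221$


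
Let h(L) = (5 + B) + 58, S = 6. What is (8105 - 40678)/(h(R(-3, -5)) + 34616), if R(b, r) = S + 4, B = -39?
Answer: -32573/34640 ≈ -0.94033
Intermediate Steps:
R(b, r) = 10 (R(b, r) = 6 + 4 = 10)
h(L) = 24 (h(L) = (5 - 39) + 58 = -34 + 58 = 24)
(8105 - 40678)/(h(R(-3, -5)) + 34616) = (8105 - 40678)/(24 + 34616) = -32573/34640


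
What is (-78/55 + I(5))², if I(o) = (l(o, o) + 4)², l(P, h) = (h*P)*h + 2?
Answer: 890715025729/3025 ≈ 2.9445e+8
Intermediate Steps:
l(P, h) = 2 + P*h² (l(P, h) = (P*h)*h + 2 = P*h² + 2 = 2 + P*h²)
I(o) = (6 + o³)² (I(o) = ((2 + o*o²) + 4)² = ((2 + o³) + 4)² = (6 + o³)²)
(-78/55 + I(5))² = (-78/55 + (6 + 5³)²)² = (-78*1/55 + (6 + 125)²)² = (-78/55 + 131²)² = (-78/55 + 17161)² = (943777/55)² = 890715025729/3025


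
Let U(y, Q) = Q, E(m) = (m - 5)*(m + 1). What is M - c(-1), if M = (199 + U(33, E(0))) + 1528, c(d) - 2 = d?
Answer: 1721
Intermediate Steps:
c(d) = 2 + d
E(m) = (1 + m)*(-5 + m) (E(m) = (-5 + m)*(1 + m) = (1 + m)*(-5 + m))
M = 1722 (M = (199 + (-5 + 0² - 4*0)) + 1528 = (199 + (-5 + 0 + 0)) + 1528 = (199 - 5) + 1528 = 194 + 1528 = 1722)
M - c(-1) = 1722 - (2 - 1) = 1722 - 1*1 = 1722 - 1 = 1721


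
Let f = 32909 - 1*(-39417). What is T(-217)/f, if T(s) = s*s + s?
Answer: 23436/36163 ≈ 0.64807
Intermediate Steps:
T(s) = s + s² (T(s) = s² + s = s + s²)
f = 72326 (f = 32909 + 39417 = 72326)
T(-217)/f = -217*(1 - 217)/72326 = -217*(-216)*(1/72326) = 46872*(1/72326) = 23436/36163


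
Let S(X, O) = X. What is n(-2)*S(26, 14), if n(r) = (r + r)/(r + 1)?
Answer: 104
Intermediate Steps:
n(r) = 2*r/(1 + r) (n(r) = (2*r)/(1 + r) = 2*r/(1 + r))
n(-2)*S(26, 14) = (2*(-2)/(1 - 2))*26 = (2*(-2)/(-1))*26 = (2*(-2)*(-1))*26 = 4*26 = 104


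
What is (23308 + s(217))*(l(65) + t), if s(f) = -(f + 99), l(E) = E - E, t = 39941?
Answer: 918323472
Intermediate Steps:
l(E) = 0
s(f) = -99 - f (s(f) = -(99 + f) = -99 - f)
(23308 + s(217))*(l(65) + t) = (23308 + (-99 - 1*217))*(0 + 39941) = (23308 + (-99 - 217))*39941 = (23308 - 316)*39941 = 22992*39941 = 918323472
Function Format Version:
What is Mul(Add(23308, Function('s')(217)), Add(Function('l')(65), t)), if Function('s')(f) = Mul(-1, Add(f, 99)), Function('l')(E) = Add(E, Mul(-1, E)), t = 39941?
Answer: 918323472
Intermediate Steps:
Function('l')(E) = 0
Function('s')(f) = Add(-99, Mul(-1, f)) (Function('s')(f) = Mul(-1, Add(99, f)) = Add(-99, Mul(-1, f)))
Mul(Add(23308, Function('s')(217)), Add(Function('l')(65), t)) = Mul(Add(23308, Add(-99, Mul(-1, 217))), Add(0, 39941)) = Mul(Add(23308, Add(-99, -217)), 39941) = Mul(Add(23308, -316), 39941) = Mul(22992, 39941) = 918323472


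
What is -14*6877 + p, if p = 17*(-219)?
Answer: -100001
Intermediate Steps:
p = -3723
-14*6877 + p = -14*6877 - 3723 = -96278 - 3723 = -100001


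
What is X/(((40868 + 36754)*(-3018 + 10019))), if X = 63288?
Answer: 10548/90571937 ≈ 0.00011646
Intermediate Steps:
X/(((40868 + 36754)*(-3018 + 10019))) = 63288/(((40868 + 36754)*(-3018 + 10019))) = 63288/((77622*7001)) = 63288/543431622 = 63288*(1/543431622) = 10548/90571937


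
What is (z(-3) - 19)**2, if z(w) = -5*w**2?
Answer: 4096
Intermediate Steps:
(z(-3) - 19)**2 = (-5*(-3)**2 - 19)**2 = (-5*9 - 19)**2 = (-45 - 19)**2 = (-64)**2 = 4096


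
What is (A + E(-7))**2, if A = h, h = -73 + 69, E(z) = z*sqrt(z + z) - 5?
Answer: -605 + 126*I*sqrt(14) ≈ -605.0 + 471.45*I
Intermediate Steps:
E(z) = -5 + sqrt(2)*z**(3/2) (E(z) = z*sqrt(2*z) - 5 = z*(sqrt(2)*sqrt(z)) - 5 = sqrt(2)*z**(3/2) - 5 = -5 + sqrt(2)*z**(3/2))
h = -4
A = -4
(A + E(-7))**2 = (-4 + (-5 + sqrt(2)*(-7)**(3/2)))**2 = (-4 + (-5 + sqrt(2)*(-7*I*sqrt(7))))**2 = (-4 + (-5 - 7*I*sqrt(14)))**2 = (-9 - 7*I*sqrt(14))**2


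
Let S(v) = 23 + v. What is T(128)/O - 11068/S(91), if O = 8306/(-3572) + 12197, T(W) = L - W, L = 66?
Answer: -120535110650/1241442273 ≈ -97.093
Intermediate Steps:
T(W) = 66 - W
O = 21779689/1786 (O = 8306*(-1/3572) + 12197 = -4153/1786 + 12197 = 21779689/1786 ≈ 12195.)
T(128)/O - 11068/S(91) = (66 - 1*128)/(21779689/1786) - 11068/(23 + 91) = (66 - 128)*(1786/21779689) - 11068/114 = -62*1786/21779689 - 11068*1/114 = -110732/21779689 - 5534/57 = -120535110650/1241442273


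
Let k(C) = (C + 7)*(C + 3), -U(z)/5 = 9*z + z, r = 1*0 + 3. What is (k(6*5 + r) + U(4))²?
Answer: 1537600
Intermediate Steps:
r = 3 (r = 0 + 3 = 3)
U(z) = -50*z (U(z) = -5*(9*z + z) = -50*z)
k(C) = (3 + C)*(7 + C) (k(C) = (7 + C)*(3 + C) = (3 + C)*(7 + C))
(k(6*5 + r) + U(4))² = ((21 + (6*5 + 3)² + 10*(6*5 + 3)) - 50*4)² = ((21 + (30 + 3)² + 10*(30 + 3)) - 200)² = ((21 + 33² + 10*33) - 200)² = ((21 + 1089 + 330) - 200)² = (1440 - 200)² = 1240² = 1537600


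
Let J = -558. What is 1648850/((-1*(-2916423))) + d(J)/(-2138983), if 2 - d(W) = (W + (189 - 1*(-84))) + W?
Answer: 3524397742115/6238179217809 ≈ 0.56497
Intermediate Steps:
d(W) = -271 - 2*W (d(W) = 2 - ((W + (189 - 1*(-84))) + W) = 2 - ((W + (189 + 84)) + W) = 2 - ((W + 273) + W) = 2 - ((273 + W) + W) = 2 - (273 + 2*W) = 2 + (-273 - 2*W) = -271 - 2*W)
1648850/((-1*(-2916423))) + d(J)/(-2138983) = 1648850/((-1*(-2916423))) + (-271 - 2*(-558))/(-2138983) = 1648850/2916423 + (-271 + 1116)*(-1/2138983) = 1648850*(1/2916423) + 845*(-1/2138983) = 1648850/2916423 - 845/2138983 = 3524397742115/6238179217809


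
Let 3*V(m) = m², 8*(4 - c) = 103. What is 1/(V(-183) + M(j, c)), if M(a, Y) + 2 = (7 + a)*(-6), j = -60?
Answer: 1/11479 ≈ 8.7116e-5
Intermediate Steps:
c = -71/8 (c = 4 - ⅛*103 = 4 - 103/8 = -71/8 ≈ -8.8750)
V(m) = m²/3
M(a, Y) = -44 - 6*a (M(a, Y) = -2 + (7 + a)*(-6) = -2 + (-42 - 6*a) = -44 - 6*a)
1/(V(-183) + M(j, c)) = 1/((⅓)*(-183)² + (-44 - 6*(-60))) = 1/((⅓)*33489 + (-44 + 360)) = 1/(11163 + 316) = 1/11479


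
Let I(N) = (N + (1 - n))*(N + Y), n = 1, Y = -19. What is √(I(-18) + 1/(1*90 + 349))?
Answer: 5*√5134105/439 ≈ 25.807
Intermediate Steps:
I(N) = N*(-19 + N) (I(N) = (N + (1 - 1*1))*(N - 19) = (N + (1 - 1))*(-19 + N) = (N + 0)*(-19 + N) = N*(-19 + N))
√(I(-18) + 1/(1*90 + 349)) = √(-18*(-19 - 18) + 1/(1*90 + 349)) = √(-18*(-37) + 1/(90 + 349)) = √(666 + 1/439) = √(292375/439) = 5*√5134105/439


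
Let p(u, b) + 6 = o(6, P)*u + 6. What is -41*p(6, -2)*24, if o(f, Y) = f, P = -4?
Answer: -35424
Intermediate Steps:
p(u, b) = 6*u (p(u, b) = -6 + (6*u + 6) = -6 + (6 + 6*u) = 6*u)
-41*p(6, -2)*24 = -246*6*24 = -41*36*24 = -1476*24 = -35424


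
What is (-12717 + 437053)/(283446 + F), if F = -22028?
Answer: 212168/130709 ≈ 1.6232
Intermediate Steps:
(-12717 + 437053)/(283446 + F) = (-12717 + 437053)/(283446 - 22028) = 424336/261418 = 424336*(1/261418) = 212168/130709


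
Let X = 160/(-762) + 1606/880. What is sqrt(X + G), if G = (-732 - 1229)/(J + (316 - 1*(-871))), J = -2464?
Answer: sqrt(298327172548170)/9730740 ≈ 1.7750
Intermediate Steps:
X = 24613/15240 (X = 160*(-1/762) + 1606*(1/880) = -80/381 + 73/40 = 24613/15240 ≈ 1.6150)
G = 1961/1277 (G = (-732 - 1229)/(-2464 + (316 - 1*(-871))) = -1961/(-2464 + (316 + 871)) = -1961/(-2464 + 1187) = -1961/(-1277) = -1961*(-1/1277) = 1961/1277 ≈ 1.5356)
sqrt(X + G) = sqrt(24613/15240 + 1961/1277) = sqrt(61316441/19461480) = sqrt(298327172548170)/9730740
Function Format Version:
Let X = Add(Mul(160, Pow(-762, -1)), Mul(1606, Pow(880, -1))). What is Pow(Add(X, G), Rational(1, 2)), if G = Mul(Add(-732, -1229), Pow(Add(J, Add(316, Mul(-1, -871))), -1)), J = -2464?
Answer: Mul(Rational(1, 9730740), Pow(298327172548170, Rational(1, 2))) ≈ 1.7750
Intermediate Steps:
X = Rational(24613, 15240) (X = Add(Mul(160, Rational(-1, 762)), Mul(1606, Rational(1, 880))) = Add(Rational(-80, 381), Rational(73, 40)) = Rational(24613, 15240) ≈ 1.6150)
G = Rational(1961, 1277) (G = Mul(Add(-732, -1229), Pow(Add(-2464, Add(316, Mul(-1, -871))), -1)) = Mul(-1961, Pow(Add(-2464, Add(316, 871)), -1)) = Mul(-1961, Pow(Add(-2464, 1187), -1)) = Mul(-1961, Pow(-1277, -1)) = Mul(-1961, Rational(-1, 1277)) = Rational(1961, 1277) ≈ 1.5356)
Pow(Add(X, G), Rational(1, 2)) = Pow(Add(Rational(24613, 15240), Rational(1961, 1277)), Rational(1, 2)) = Pow(Rational(61316441, 19461480), Rational(1, 2)) = Mul(Rational(1, 9730740), Pow(298327172548170, Rational(1, 2)))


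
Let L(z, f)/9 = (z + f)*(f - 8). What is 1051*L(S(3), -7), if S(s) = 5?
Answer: 283770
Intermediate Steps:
L(z, f) = 9*(-8 + f)*(f + z) (L(z, f) = 9*((z + f)*(f - 8)) = 9*((f + z)*(-8 + f)) = 9*((-8 + f)*(f + z)) = 9*(-8 + f)*(f + z))
1051*L(S(3), -7) = 1051*(-72*(-7) - 72*5 + 9*(-7)**2 + 9*(-7)*5) = 1051*(504 - 360 + 9*49 - 315) = 1051*(504 - 360 + 441 - 315) = 1051*270 = 283770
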